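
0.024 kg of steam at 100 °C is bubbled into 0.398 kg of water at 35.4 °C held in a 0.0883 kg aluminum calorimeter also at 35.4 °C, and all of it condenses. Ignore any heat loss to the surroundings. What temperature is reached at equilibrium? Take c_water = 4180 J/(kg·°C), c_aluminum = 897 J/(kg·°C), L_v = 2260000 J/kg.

Conservation of energy gives ΣQ = 0:
latent heat released on condensation: 0.024×2260000 = 54240; condensate cools 100→T: 0.024×4180×(T − 100) = 100.32(T − 100); water warms: 0.398×4180×(T − 35.4) = 1663.6(T − 35.4); aluminum cup: 0.0883×897×(T − 35.4) = 79.21(T − 35.4)
1843.2 T = 54240 + 10032 + 61697 = 125969
T ≈ 68.34 °C — below 100 °C, confirming all the steam condensed.

T_f ≈ 68.3 °C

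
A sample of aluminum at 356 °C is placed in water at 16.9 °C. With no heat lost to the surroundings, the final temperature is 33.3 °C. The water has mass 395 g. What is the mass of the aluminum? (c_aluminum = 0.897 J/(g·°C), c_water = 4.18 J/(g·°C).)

m ≈ 93.5 g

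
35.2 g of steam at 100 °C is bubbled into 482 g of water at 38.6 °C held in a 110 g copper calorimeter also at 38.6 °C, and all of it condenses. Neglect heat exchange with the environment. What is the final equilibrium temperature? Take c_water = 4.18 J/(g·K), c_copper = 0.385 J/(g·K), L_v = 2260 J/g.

T_f ≈ 78.8 °C

Heat gained plus heat lost sum to zero:
steam→water at 100 °C releases m L_v = 35.2×2260 = 79552; condensed water 100 °C→T: 147.14(T − 100); original water: 2014.8(T − 38.6); copper cup: 110×0.385×(T − 38.6) = 42.35(T − 38.6)
2204.2 T = 79552 + 14714 + 79404 = 173670
T ≈ 78.79 °C, under the boiling point, so the assumption holds.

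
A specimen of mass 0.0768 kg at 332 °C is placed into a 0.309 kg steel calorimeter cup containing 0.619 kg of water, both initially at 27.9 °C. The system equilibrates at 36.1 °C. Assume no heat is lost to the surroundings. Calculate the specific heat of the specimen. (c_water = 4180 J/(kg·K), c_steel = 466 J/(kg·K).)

Taking heat into each body as positive, Σ m c ΔT = 0:
0.0768×c×(36.1 − 332) + 0.619×4180×(36.1 − 27.9) + 0.309×466×(36.1 − 27.9) = 0
-22.73 c = -22398
c = -22398/-22.73 ≈ 985.6 J/(kg·K)

c ≈ 986 J/(kg·K)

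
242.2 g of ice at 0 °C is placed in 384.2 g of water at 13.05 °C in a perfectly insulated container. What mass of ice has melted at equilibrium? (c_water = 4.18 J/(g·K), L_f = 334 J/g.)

Heat available from the water dropping to 0 °C: 384.2×4.18×13.05 = 20958 J.
Melting all 242.2 g of ice would need 242.2×334 = 80895 J.
That's not enough to melt it all — equilibrium is at 0 °C with ice remaining.
m_melted×334 = 20958  ⇒  m_melted ≈ 62.75 g.

m_melted ≈ 62.7 g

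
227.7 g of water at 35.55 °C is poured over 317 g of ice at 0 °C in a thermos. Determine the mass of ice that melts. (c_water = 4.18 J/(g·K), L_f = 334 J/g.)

Heat available from the water dropping to 0 °C: 227.7×4.18×35.55 = 33836 J.
Melting all 317 g of ice would need 317×334 = 105878 J.
That's not enough to melt it all — equilibrium is at 0 °C with ice remaining.
m_melted×334 = 33836  ⇒  m_melted ≈ 101.3 g.

m_melted ≈ 101 g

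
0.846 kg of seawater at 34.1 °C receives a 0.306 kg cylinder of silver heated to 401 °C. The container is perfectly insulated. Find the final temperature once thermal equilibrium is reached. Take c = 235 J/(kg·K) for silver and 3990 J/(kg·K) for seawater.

T_f ≈ 41.8 °C

Taking heat into each body as positive, Σ m c ΔT = 0:
0.306·235·(T − 401) + 0.846·3990·(T − 34.1) = 0
(71.91 + 3375.5) T = 71.91·401 + 3375.5·34.1
T ≈ 41.75 °C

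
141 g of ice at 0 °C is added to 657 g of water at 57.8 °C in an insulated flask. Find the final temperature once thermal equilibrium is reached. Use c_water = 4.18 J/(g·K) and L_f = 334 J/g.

T_f ≈ 33.5 °C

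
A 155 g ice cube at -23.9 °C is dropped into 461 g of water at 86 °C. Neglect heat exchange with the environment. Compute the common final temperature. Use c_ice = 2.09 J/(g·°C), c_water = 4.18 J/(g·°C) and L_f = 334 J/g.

Let T be the final temperature. ΣQ_i = 0:
ice -23.9→0 °C: 155×2.09×23.9 = 7742.4
  fusion: m_ice L_f = 155×334 = 51770
  meltwater 0→T: 155×4.18×T = 647.9 T
  water cools: 461×4.18×(T − 86) = 1927(T − 86)
2574.9 T = 165720 − 59512 = 106208
T ≈ 41.25 °C — above 0 °C, consistent with complete melting.

T_f ≈ 41.2 °C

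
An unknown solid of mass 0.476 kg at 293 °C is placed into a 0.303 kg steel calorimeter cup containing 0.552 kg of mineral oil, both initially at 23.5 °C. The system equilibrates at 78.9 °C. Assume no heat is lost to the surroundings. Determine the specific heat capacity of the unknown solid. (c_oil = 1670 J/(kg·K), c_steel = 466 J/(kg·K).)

Conservation of energy gives ΣQ = 0:
0.476×c×(78.9 − 293) + 0.552×1670×(78.9 − 23.5) + 0.303×466×(78.9 − 23.5) = 0
-101.91 c = -58892
c = -58892/-101.91 ≈ 577.9 J/(kg·K)

c ≈ 578 J/(kg·K)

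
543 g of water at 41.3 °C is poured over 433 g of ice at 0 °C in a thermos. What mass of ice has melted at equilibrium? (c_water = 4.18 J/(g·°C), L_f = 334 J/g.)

m_melted ≈ 281 g

Cooling the water to 0 °C releases 543×4.18×41.3 = 93740 J.
Melting all 433 g of ice would need 433×334 = 144622 J.
93740 J < 144622 J, so only part of the ice melts and the system sits at 0 °C.
Mass melted = 93740/334 ≈ 280.7 g.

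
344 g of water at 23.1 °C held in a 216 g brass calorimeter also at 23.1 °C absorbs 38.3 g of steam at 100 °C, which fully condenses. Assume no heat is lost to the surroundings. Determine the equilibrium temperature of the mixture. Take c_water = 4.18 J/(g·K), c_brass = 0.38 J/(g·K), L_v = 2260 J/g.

T_f ≈ 81.9 °C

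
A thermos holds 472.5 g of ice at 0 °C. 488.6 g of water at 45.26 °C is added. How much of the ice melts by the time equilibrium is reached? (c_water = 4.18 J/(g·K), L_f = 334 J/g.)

Cooling the water to 0 °C releases 488.6×4.18×45.26 = 92437 J.
Melting all 472.5 g of ice would need 472.5×334 = 157815 J.
That's not enough to melt it all — equilibrium is at 0 °C with ice remaining.
Mass melted = 92437/334 ≈ 276.8 g.

m_melted ≈ 277 g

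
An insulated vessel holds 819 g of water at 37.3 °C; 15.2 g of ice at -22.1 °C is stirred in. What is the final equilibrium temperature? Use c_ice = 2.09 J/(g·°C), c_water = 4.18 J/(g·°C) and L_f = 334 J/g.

Sum of m c ΔT and latent-heat terms is zero:
ice -22.1→0 °C: 15.2×2.09×22.1 = 702.07
  latent heat to melt: 15.2×334 = 5076.8
  meltwater 0→T: 15.2×4.18×T = 63.54 T
  water cools: 819×4.18×(T − 37.3) = 3423.4(T − 37.3)
3487 T = 127694 − 5778.9 = 121915
T ≈ 34.96 °C (positive, so assuming full melt was valid).

T_f ≈ 35.0 °C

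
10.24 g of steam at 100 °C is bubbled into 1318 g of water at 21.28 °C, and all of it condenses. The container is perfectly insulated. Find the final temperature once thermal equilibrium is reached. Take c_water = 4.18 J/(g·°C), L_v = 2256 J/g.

Taking heat into each body as positive, Σ m c ΔT = 0:
steam→water at 100 °C releases m L_v = 10.24·2256 = 23101; condensed water 100 °C→T: 42.8(T − 100); water warms: 1318·4.18·(T − 21.28) = 5509.2(T − 21.28)
5552 T = 23101 + 4280.3 + 117237 = 144618
T ≈ 26.05 °C (< 100 °C, so full condensation is consistent).

T_f ≈ 26.0 °C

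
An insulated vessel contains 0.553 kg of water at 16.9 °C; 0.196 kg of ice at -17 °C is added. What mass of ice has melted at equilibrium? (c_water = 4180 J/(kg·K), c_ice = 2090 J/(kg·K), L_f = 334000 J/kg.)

m_melted ≈ 0.0961 kg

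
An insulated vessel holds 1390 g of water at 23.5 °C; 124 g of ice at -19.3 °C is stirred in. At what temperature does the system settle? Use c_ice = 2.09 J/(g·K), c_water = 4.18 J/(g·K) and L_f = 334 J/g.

Taking heat into each body as positive, Σ m c ΔT = 0:
warm ice to 0 °C: 124·2.09·(0 − (-19.3)) = 5001.8; fusion: m_ice L_f = 124·334 = 41416; warm the meltwater: 518.32 T; water cools: 1390·4.18·(T − 23.5) = 5810.2(T − 23.5)
6328.5 T = 136540 − 46418 = 90122
T ≈ 14.24 °C. Since T > 0 °C, the all-ice-melts assumption holds.

T_f ≈ 14.2 °C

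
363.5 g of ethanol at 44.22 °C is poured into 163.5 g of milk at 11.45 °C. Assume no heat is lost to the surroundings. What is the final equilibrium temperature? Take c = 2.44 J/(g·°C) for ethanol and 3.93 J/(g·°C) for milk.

T_f ≈ 30.5 °C

Taking heat into each body as positive, Σ m c ΔT = 0:
363.5*2.44*(T − 44.22) + 163.5*3.93*(T − 11.45) = 0
886.94(T − 44.22) + 642.56(T − 11.45) = 0
(886.94 + 642.56) T = 886.94*44.22 + 642.56*11.45
T = 46578 / 1529.5 = 30.5 °C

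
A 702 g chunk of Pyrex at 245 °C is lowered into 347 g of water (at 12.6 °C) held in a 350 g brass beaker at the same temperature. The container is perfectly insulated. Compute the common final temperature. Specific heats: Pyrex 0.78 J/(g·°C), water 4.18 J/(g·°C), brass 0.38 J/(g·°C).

Taking heat into each body as positive, Σ m c ΔT = 0:
702×0.78×(T − 245) + 347×4.18×(T − 12.6) + 350×0.38×(T − 12.6) = 0
547.56(T − 245) + 1450.5(T − 12.6) + 133(T − 12.6) = 0
2131 T = 154104
T ≈ 72.31 °C

T_f ≈ 72.3 °C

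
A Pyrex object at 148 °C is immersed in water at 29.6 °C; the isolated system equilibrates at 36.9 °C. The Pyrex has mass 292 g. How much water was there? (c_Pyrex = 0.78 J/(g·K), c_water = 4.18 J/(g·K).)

m ≈ 829 g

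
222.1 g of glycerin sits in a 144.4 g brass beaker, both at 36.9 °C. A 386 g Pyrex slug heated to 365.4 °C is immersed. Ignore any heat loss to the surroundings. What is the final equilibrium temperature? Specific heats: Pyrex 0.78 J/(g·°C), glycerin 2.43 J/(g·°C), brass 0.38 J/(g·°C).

Conservation of energy gives ΣQ = 0:
386×0.78×(T − 365.4) + 222.1×2.43×(T − 36.9) + 144.4×0.38×(T − 36.9) = 0
895.65 T = 131954
T ≈ 147.33 °C

T_f ≈ 147.3 °C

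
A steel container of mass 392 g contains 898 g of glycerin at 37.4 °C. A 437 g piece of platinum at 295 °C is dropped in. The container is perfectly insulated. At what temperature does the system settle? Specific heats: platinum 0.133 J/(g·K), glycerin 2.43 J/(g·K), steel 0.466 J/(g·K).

T_f = Σ m_i c_i T_i / Σ m_i c_i:
T_f = (58.12*295 + 2182.1*37.4 + 182.67*37.4) / (58.12 + 2182.1 + 182.67)
    = 105590 / 2422.9 ≈ 43.58 °C

T_f ≈ 43.6 °C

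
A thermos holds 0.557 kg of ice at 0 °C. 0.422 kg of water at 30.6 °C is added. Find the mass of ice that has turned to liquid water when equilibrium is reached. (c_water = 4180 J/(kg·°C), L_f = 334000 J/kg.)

Cooling the water to 0 °C releases 0.422·4180·30.6 = 53977 J.
To melt every bit of ice: 0.557·334000 = 186038 J.
Since 53977 < 186038 J, not all the ice melts; equilibrium is at 0 °C.
m_melt = 53977 / L_f = 0.1616 kg.

m_melted ≈ 0.162 kg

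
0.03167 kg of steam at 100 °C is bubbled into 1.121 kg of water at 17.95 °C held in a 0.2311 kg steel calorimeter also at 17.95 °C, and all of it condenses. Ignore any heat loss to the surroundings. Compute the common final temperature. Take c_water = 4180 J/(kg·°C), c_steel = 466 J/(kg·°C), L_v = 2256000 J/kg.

Net heat exchanged in the isolated system is zero:
condense steam: −0.03167×2256000 = −71448; condensed water 100 °C→T: 132.38(T − 100); original water: 4685.8(T − 17.95); cup: 107.69(T − 17.95)
4925.9 T = 71448 + 13238 + 86043 = 170728
T ≈ 34.66 °C — below 100 °C, confirming all the steam condensed.

T_f ≈ 34.7 °C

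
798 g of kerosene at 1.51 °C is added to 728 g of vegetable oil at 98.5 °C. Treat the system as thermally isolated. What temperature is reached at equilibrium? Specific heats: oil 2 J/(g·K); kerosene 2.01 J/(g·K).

Net heat exchanged in the isolated system is zero:
728×2×(T − 98.5) + 798×2.01×(T − 1.51) = 0
1456(T − 98.5) + 1604(T − 1.51) = 0
(1456 + 1604) T = 1456×98.5 + 1604×1.51
T ≈ 47.66 °C

T_f ≈ 47.7 °C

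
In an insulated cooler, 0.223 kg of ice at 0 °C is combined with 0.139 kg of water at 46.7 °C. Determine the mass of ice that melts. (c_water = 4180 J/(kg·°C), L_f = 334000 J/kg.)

Heat available from the water dropping to 0 °C: 0.139×4180×46.7 = 27134 J.
Fully melting the ice requires m_ice L_f = 0.223×334000 = 74482 J.
27134 J < 74482 J, so only part of the ice melts and the system sits at 0 °C.
Mass melted = 27134/334000 ≈ 0.08124 kg.

m_melted ≈ 0.0812 kg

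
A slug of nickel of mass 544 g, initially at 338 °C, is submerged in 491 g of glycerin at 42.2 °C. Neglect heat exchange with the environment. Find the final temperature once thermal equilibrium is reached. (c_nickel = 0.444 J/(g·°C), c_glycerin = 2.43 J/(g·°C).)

|Q_nickel| = |Q_glycerin|:
544×0.444×(338 − T) = 491×2.43×(T − 42.2)
241.54(338 − T) = 1193.1(T − 42.2)
1434.7 T = 131989  ⇒  T ≈ 92.00 °C

T_f ≈ 92.0 °C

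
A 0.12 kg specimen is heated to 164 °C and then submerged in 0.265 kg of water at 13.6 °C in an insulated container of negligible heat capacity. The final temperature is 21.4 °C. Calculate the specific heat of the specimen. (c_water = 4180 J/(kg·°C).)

c ≈ 505 J/(kg·°C)

Heat lost by the specimen = heat gained by the water:
0.12×c×(164 − 21.4) = 0.265×4180×(21.4 − 13.6)
17.11 c = 8640.1  ⇒  c ≈ 504.9 J/(kg·°C)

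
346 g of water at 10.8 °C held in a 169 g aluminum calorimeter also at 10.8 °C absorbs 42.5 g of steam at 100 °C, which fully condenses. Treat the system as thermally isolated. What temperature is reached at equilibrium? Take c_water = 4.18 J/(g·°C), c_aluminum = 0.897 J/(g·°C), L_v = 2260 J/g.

T_f ≈ 73.8 °C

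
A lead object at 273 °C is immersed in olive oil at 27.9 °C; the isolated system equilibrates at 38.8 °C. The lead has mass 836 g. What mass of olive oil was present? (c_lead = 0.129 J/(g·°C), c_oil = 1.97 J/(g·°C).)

m ≈ 1180 g

Heat lost by the lead = heat gained by the oil:
836·0.129·(273 − 38.8) = m·1.97·(38.8 − 27.9)
21.47 m = 25257  ⇒  m ≈ 1176 g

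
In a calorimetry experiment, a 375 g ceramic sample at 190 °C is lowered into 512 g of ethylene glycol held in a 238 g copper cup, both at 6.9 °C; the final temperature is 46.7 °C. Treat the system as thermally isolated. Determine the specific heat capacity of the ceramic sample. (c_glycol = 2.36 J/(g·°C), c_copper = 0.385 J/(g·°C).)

Conservation of energy gives ΣQ = 0:
375×c×(46.7 − 190) + 512×2.36×(46.7 − 6.9) + 238×0.385×(46.7 − 6.9) = 0
-53738 c = -51738
c = -51738/-53738 ≈ 0.9628 J/(g·°C)

c ≈ 0.963 J/(g·°C)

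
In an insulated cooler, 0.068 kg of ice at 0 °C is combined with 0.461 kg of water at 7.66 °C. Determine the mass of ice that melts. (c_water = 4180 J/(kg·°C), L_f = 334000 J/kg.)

Cooling the water to 0 °C releases 0.461·4180·7.66 = 14761 J.
Fully melting the ice requires m_ice L_f = 0.068·334000 = 22712 J.
Since 14761 < 22712 J, not all the ice melts; equilibrium is at 0 °C.
Mass melted = 14761/334000 ≈ 0.04419 kg.

m_melted ≈ 0.0442 kg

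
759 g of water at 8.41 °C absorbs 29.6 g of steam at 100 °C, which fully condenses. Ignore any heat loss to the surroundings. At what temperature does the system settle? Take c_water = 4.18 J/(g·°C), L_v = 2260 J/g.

T_f ≈ 32.1 °C

Taking heat into each body as positive, Σ m c ΔT = 0:
latent heat released on condensation: 29.6·2260 = 66896
  condensed water 100 °C→T: 123.73(T − 100)
  original water: 3172.6(T − 8.41)
3296.3 T = 66896 + 12373 + 26682 = 105951
T ≈ 32.14 °C, under the boiling point, so the assumption holds.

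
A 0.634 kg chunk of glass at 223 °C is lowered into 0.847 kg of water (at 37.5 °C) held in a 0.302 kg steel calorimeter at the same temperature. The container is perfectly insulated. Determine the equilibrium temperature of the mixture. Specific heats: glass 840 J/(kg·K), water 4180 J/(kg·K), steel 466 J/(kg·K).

Conservation of energy gives ΣQ = 0:
0.634×840×(T − 223) + 0.847×4180×(T − 37.5) + 0.302×466×(T − 37.5) = 0
4213.8 T = 256806
T = 256806 / 4213.8 = 60.9 °C

T_f ≈ 60.9 °C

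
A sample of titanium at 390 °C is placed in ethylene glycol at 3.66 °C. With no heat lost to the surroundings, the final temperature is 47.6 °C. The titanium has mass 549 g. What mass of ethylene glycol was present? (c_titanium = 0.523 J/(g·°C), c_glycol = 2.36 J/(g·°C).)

m ≈ 948 g

Net heat exchanged in the isolated system is zero:
549×0.523×(47.6 − 390) + m×2.36×(47.6 − 3.66) = 0
103.7 m = 98312
m = 98312/103.7 ≈ 948.1 g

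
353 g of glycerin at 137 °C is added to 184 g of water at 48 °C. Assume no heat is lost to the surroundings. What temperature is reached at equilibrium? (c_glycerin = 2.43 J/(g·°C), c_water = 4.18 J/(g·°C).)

T_f ≈ 94.9 °C

With ΣQ=0 the equilibrium temperature is the m·c-weighted mean:
T_f = (857.79*137 + 769.12*48) / (857.79 + 769.12)
    = 154435 / 1626.9 ≈ 94.93 °C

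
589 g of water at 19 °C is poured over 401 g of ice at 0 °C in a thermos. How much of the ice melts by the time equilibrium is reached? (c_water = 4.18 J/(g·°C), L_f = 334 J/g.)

m_melted ≈ 140 g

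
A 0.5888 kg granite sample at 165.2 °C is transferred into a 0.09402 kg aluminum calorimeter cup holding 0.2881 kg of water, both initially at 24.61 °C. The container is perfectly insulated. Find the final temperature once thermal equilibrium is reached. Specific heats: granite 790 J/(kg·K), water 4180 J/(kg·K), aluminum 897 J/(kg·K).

T_f ≈ 61.9 °C

Net heat exchanged in the isolated system is zero:
0.5888*790*(T − 165.2) + 0.2881*4180*(T − 24.61) + 0.09402*897*(T − 24.61) = 0
1753.7 T = 108555
T ≈ 61.90 °C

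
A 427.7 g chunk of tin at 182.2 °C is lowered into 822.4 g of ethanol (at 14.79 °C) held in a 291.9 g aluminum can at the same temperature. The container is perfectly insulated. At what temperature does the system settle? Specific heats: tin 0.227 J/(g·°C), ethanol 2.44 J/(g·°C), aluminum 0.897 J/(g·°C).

Energy conservation, ΣQ = 0:
427.7×0.227×(T − 182.2) + 822.4×2.44×(T − 14.79) + 291.9×0.897×(T − 14.79) = 0
2365.6 T = 51240
T ≈ 21.66 °C

T_f ≈ 21.7 °C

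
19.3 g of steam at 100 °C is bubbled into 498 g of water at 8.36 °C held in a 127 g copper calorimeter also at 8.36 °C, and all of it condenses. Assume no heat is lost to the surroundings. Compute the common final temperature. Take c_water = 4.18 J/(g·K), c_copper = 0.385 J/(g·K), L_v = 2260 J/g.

Setting the total heat transfer to zero:
latent heat released on condensation: 19.3×2260 = 43618; condensed water 100 °C→T: 80.67(T − 100); water warms: 498×4.18×(T − 8.36) = 2081.6(T − 8.36); cup: 48.9(T − 8.36)
2211.2 T = 43618 + 8067.4 + 17811 = 69497
T ≈ 31.43 °C (< 100 °C, so full condensation is consistent).

T_f ≈ 31.4 °C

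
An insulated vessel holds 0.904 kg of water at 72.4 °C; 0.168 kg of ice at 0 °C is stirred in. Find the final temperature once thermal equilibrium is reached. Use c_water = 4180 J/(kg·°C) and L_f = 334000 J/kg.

T_f ≈ 48.5 °C

Net heat exchanged in the isolated system is zero:
latent heat to melt: 0.168·334000 = 56112
  meltwater 0→T: 0.168·4180·T = 702.24 T
  water cools: 0.904·4180·(T − 72.4) = 3778.7(T − 72.4)
4481 T = 273579 − 56112 = 217467
T ≈ 48.53 °C. Since T > 0 °C, the all-ice-melts assumption holds.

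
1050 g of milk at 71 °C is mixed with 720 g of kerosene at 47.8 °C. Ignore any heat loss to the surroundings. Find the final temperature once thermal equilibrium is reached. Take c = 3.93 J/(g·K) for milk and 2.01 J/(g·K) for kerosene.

Heat lost by the milk equals heat gained by the kerosene:
1050·3.93·(71 − T) = 720·2.01·(T − 47.8)
4126.5(71 − T) = 1447.2(T − 47.8)
5573.7 T = 362158  ⇒  T ≈ 64.98 °C

T_f ≈ 65.0 °C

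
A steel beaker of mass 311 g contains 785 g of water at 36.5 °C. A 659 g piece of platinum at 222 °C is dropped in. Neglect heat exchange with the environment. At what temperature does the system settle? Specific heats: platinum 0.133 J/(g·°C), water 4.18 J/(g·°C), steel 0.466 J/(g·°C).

Net heat exchanged in the isolated system is zero:
659*0.133*(T − 222) + 785*4.18*(T − 36.5) + 311*0.466*(T − 36.5) = 0
3513.9 T = 144515
T = 144515/3513.9 ≈ 41.13 °C

T_f ≈ 41.1 °C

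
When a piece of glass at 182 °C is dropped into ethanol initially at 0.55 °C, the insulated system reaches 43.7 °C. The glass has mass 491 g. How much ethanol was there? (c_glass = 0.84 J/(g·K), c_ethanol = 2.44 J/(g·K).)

Net heat exchanged in the isolated system is zero:
491·0.84·(43.7 − 182) + m·2.44·(43.7 − 0.55) = 0
105.29 m = 57040
m = 57040/105.29 ≈ 541.8 g

m ≈ 542 g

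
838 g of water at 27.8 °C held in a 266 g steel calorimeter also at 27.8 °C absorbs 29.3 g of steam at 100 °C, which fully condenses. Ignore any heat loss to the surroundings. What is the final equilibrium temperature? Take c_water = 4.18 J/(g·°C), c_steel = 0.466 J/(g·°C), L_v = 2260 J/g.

T_f ≈ 47.8 °C

Energy balance with sensible and latent terms:
steam→water at 100 °C releases m L_v = 29.3·2260 = 66218; condensate cools 100→T: 29.3·4.18·(T − 100) = 122.47(T − 100); original water: 3502.8(T − 27.8); cup: 123.96(T − 27.8)
3749.3 T = 66218 + 12247 + 100825 = 179290
T ≈ 47.82 °C — below 100 °C, confirming all the steam condensed.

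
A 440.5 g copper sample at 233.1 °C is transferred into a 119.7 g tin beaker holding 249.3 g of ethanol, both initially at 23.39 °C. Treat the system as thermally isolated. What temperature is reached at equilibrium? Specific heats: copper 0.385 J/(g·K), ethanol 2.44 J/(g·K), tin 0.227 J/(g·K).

T_f ≈ 67.6 °C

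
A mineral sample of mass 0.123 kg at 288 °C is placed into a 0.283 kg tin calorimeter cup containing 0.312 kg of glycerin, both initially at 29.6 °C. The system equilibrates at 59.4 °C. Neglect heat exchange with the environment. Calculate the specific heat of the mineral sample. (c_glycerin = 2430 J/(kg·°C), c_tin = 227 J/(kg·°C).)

c ≈ 872 J/(kg·°C)

Conservation of energy gives ΣQ = 0:
0.123·c·(59.4 − 288) + 0.312·2430·(59.4 − 29.6) + 0.283·227·(59.4 − 29.6) = 0
-28.12 c = -24508
c = -24508/-28.12 ≈ 871.6 J/(kg·°C)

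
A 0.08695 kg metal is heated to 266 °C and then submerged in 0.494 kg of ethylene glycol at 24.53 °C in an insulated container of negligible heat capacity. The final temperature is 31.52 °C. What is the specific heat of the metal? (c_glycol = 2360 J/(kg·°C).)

Heat lost by the metal = heat gained by the glycol:
0.08695·c·(266 − 31.52) = 0.494·2360·(31.52 − 24.53)
20.39 c = 8149.2  ⇒  c ≈ 399.7 J/(kg·°C)

c ≈ 400 J/(kg·°C)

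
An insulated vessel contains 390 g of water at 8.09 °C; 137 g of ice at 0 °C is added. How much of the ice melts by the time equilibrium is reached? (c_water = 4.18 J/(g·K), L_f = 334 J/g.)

m_melted ≈ 39.5 g

Water can give up m c ΔT = 390·4.18·8.09 = 13188 J before reaching 0 °C.
Melting all 137 g of ice would need 137·334 = 45758 J.
Since 13188 < 45758 J, not all the ice melts; equilibrium is at 0 °C.
m_melt = 13188 / L_f = 39.49 g.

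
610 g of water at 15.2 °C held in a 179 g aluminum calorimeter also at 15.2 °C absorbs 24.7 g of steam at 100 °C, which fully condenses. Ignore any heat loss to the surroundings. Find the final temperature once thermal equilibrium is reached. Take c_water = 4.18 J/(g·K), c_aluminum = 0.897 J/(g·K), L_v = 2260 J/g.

T_f ≈ 38.2 °C

Let T be the final temperature. ΣQ_i = 0:
steam→water at 100 °C releases m L_v = 24.7·2260 = 55822
  condensed water 100 °C→T: 103.25(T − 100)
  water warms: 610·4.18·(T − 15.2) = 2549.8(T − 15.2)
  aluminum cup: 179·0.897·(T − 15.2) = 160.56(T − 15.2)
2813.6 T = 55822 + 10325 + 41198 = 107344
T ≈ 38.15 °C — below 100 °C, confirming all the steam condensed.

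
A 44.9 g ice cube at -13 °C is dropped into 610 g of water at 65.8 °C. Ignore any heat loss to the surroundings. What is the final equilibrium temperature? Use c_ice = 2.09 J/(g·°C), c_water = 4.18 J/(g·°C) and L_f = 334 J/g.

T_f ≈ 55.4 °C

Energy balance with sensible and latent terms:
ice -13→0 °C: 44.9×2.09×13 = 1219.9
  fusion: m_ice L_f = 44.9×334 = 14997
  warm the meltwater: 187.68 T
  water cools: 610×4.18×(T − 65.8) = 2549.8(T − 65.8)
2737.5 T = 167777 − 16217 = 151560
T ≈ 55.36 °C — above 0 °C, consistent with complete melting.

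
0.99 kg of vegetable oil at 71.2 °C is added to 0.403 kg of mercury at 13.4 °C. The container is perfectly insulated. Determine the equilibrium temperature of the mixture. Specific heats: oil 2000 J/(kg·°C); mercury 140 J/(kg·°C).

Heat lost by the oil equals heat gained by the mercury:
0.99·2000·(71.2 − T) = 0.403·140·(T − 13.4)
1980(71.2 − T) = 56.42(T − 13.4)
2036.4 T = 141732  ⇒  T ≈ 69.60 °C

T_f ≈ 69.6 °C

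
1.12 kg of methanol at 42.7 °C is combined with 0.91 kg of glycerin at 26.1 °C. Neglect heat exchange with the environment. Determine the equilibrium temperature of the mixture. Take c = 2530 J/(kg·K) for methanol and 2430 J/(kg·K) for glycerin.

T_f ≈ 35.4 °C

|Q_methanol| = |Q_glycerin|:
1.12×2530×(42.7 − T) = 0.91×2430×(T − 26.1)
2833.6(42.7 − T) = 2211.3(T − 26.1)
5044.9 T = 178710  ⇒  T ≈ 35.42 °C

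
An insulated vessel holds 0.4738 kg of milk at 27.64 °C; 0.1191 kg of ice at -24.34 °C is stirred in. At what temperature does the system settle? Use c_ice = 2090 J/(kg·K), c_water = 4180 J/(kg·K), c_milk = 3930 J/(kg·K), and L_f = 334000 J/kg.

T_f ≈ 2.4 °C

Setting the total heat transfer to zero:
warm ice to 0 °C: 0.1191·2090·(0 − (-24.34)) = 6058.7; fusion: m_ice L_f = 0.1191·334000 = 39779; meltwater 0→T: 0.1191·4180·T = 497.84 T; milk: 1862(T − 27.64)
2359.9 T = 51467 − 45838 = 5628.5
T ≈ 2.39 °C. Since T > 0 °C, the all-ice-melts assumption holds.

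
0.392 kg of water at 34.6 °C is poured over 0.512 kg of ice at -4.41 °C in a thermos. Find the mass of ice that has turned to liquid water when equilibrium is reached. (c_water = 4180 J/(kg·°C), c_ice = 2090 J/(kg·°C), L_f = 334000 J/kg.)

m_melted ≈ 0.156 kg

Water can give up m c ΔT = 0.392·4180·34.6 = 56694 J before reaching 0 °C.
Of that, 0.512·2090·4.41 = 4719.1 J goes to bring the ice to 0 °C, leaving 51975 J.
Fully melting the ice requires m_ice L_f = 0.512·334000 = 171008 J.
That's not enough to melt it all — equilibrium is at 0 °C with ice remaining.
m_melted·334000 = 51975  ⇒  m_melted ≈ 0.1556 kg.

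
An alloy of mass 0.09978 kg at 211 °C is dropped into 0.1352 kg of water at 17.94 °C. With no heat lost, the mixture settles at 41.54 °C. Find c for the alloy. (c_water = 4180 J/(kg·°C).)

c ≈ 789 J/(kg·°C)

Taking heat into each body as positive, Σ m c ΔT = 0:
0.09978×c×(41.54 − 211) + 0.1352×4180×(41.54 − 17.94) = 0
-16.91 c = -13337
c = -13337/-16.91 ≈ 788.8 J/(kg·°C)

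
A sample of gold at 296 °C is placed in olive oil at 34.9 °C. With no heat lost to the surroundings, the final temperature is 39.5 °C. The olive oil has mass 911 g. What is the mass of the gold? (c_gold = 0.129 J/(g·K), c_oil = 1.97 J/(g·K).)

|Q_gold| = |Q_oil|:
m×0.129×(296 − 39.5) = 911×1.97×(39.5 − 34.9)
33.09 m = 8255.5  ⇒  m ≈ 249.5 g

m ≈ 249 g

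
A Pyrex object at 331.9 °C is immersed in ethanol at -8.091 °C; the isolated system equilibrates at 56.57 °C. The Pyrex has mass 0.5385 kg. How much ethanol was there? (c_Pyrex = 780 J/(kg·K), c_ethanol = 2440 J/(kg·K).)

|Q_Pyrex| = |Q_ethanol|:
0.5385·780·(331.9 − 56.57) = m·2440·(56.57 − (-8.091))
157773 m = 115647  ⇒  m ≈ 0.733 kg

m ≈ 0.733 kg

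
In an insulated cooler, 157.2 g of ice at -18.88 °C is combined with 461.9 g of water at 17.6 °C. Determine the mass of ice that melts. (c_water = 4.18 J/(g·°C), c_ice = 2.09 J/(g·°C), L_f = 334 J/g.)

m_melted ≈ 83.2 g

Water can give up m c ΔT = 461.9×4.18×17.6 = 33981 J before reaching 0 °C.
Of that, 157.2×2.09×18.88 = 6203 J goes to bring the ice to 0 °C, leaving 27778 J.
Melting all 157.2 g of ice would need 157.2×334 = 52505 J.
Since 27778 < 52505 J, not all the ice melts; equilibrium is at 0 °C.
Mass melted = 27778/334 ≈ 83.17 g.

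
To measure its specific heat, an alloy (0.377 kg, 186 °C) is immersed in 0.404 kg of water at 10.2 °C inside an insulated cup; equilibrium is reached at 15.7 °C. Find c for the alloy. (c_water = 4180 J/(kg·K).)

c ≈ 145 J/(kg·K)

Energy conservation, ΣQ = 0:
0.377·c·(15.7 − 186) + 0.404·4180·(15.7 − 10.2) = 0
-64.2 c = -9288
c = -9288/-64.2 ≈ 144.7 J/(kg·K)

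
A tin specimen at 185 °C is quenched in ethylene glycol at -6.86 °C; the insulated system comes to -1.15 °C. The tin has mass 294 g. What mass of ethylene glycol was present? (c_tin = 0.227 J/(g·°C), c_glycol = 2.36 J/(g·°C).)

m ≈ 922 g

Energy conservation, ΣQ = 0:
294×0.227×(-1.15 − 185) + m×2.36×(-1.15 − (-6.86)) = 0
13.48 m = 12423
m = 12423/13.48 ≈ 921.9 g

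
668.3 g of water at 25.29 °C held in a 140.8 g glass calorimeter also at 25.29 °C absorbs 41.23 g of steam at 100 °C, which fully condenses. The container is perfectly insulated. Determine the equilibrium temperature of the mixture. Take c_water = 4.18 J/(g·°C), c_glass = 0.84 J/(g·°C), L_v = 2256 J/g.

Taking heat into each body as positive, Σ m c ΔT = 0:
steam→water at 100 °C releases m L_v = 41.23·2256 = 93015; condensate cools 100→T: 41.23·4.18·(T − 100) = 172.34(T − 100); original water: 2793.5(T − 25.29); cup: 118.27(T − 25.29)
3084.1 T = 93015 + 17234 + 73639 = 183888
T ≈ 59.62 °C (< 100 °C, so full condensation is consistent).

T_f ≈ 59.6 °C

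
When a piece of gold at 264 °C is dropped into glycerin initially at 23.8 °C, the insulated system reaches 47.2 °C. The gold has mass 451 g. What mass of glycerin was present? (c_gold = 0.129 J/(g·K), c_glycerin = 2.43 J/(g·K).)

m ≈ 222 g

Taking heat into each body as positive, Σ m c ΔT = 0:
451·0.129·(47.2 − 264) + m·2.43·(47.2 − 23.8) = 0
56.86 m = 12613
m = 12613/56.86 ≈ 221.8 g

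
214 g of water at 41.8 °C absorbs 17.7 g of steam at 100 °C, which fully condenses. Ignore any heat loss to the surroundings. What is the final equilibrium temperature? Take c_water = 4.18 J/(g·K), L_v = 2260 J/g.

T_f ≈ 87.5 °C

Energy conservation, ΣQ = 0:
condense steam: −17.7·2260 = −40002; condensate cools 100→T: 17.7·4.18·(T − 100) = 73.99(T − 100); water warms: 214·4.18·(T − 41.8) = 894.52(T − 41.8)
968.51 T = 40002 + 7398.6 + 37391 = 84792
T ≈ 87.55 °C (< 100 °C, so full condensation is consistent).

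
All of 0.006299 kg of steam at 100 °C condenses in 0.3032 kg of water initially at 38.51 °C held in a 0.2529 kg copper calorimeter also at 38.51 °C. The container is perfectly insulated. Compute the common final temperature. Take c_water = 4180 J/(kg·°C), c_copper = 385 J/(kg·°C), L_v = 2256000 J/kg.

Energy balance with sensible and latent terms:
steam→water at 100 °C releases m L_v = 0.006299×2256000 = 14211
  condensate cools 100→T: 0.006299×4180×(T − 100) = 26.33(T − 100)
  original water: 1267.4(T − 38.51)
  copper cup: 0.2529×385×(T − 38.51) = 97.37(T − 38.51)
1391.1 T = 14211 + 2633 + 52556 = 69400
T ≈ 49.89 °C — below 100 °C, confirming all the steam condensed.

T_f ≈ 49.9 °C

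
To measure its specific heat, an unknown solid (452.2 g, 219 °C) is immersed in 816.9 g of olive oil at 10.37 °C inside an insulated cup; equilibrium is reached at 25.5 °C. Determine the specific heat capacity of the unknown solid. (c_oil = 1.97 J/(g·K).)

Taking heat into each body as positive, Σ m c ΔT = 0:
452.2·c·(25.5 − 219) + 816.9·1.97·(25.5 − 10.37) = 0
-87501 c = -24349
c = -24349/-87501 ≈ 0.2783 J/(g·K)

c ≈ 0.278 J/(g·K)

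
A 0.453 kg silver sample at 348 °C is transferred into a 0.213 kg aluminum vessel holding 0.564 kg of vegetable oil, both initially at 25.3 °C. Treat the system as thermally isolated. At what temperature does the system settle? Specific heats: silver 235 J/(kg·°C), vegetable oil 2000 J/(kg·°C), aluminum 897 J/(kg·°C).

T_f ≈ 49.4 °C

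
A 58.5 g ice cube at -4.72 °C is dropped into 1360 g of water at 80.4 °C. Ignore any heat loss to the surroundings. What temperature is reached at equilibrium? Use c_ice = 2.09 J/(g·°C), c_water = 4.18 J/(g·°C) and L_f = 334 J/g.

Heat gained plus heat lost sum to zero:
warm ice to 0 °C: 58.5·2.09·(0 − (-4.72)) = 577.09; latent heat to melt: 58.5·334 = 19539; warm the meltwater: 244.53 T; water: 5684.8(T − 80.4)
5929.3 T = 457058 − 20116 = 436942
T ≈ 73.69 °C. Since T > 0 °C, the all-ice-melts assumption holds.

T_f ≈ 73.7 °C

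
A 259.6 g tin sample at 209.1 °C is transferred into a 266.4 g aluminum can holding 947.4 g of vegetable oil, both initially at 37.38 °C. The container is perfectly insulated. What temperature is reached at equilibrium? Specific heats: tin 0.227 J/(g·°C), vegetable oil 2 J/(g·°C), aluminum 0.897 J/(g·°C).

Setting the total heat transfer to zero:
259.6*0.227*(T − 209.1) + 947.4*2*(T − 37.38) + 266.4*0.897*(T − 37.38) = 0
2192.7 T = 92082
T = 92082 / 2192.7 = 42 °C

T_f ≈ 42.0 °C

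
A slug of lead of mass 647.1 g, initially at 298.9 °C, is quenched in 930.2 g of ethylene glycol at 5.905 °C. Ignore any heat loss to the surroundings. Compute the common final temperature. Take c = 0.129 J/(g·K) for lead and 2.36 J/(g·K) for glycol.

T_f = Σ m_i c_i T_i / Σ m_i c_i:
T_f = (83.48·298.9 + 2195.3·5.905) / (83.48 + 2195.3)
    = 37914 / 2278.7 ≈ 16.64 °C

T_f ≈ 16.6 °C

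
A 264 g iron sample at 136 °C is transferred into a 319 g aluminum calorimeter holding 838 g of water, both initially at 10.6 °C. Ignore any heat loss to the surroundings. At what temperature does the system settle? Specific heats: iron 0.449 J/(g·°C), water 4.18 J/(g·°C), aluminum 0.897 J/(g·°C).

T_f ≈ 14.4 °C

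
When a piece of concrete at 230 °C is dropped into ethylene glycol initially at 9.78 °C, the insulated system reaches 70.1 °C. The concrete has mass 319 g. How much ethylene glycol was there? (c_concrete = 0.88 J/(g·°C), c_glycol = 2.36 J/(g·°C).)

m ≈ 315 g

Heat lost by the concrete = heat gained by the glycol:
319×0.88×(230 − 70.1) = m×2.36×(70.1 − 9.78)
142.36 m = 44887  ⇒  m ≈ 315.3 g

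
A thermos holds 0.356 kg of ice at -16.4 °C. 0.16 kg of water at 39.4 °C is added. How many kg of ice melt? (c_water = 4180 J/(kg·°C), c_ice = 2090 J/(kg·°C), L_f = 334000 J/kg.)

m_melted ≈ 0.0424 kg

Cooling the water to 0 °C releases 0.16·4180·39.4 = 26351 J.
Warming the ice to 0 °C takes 0.356·2090·16.4 = 12202 J, leaving 14148 J for melting.
Melting all 0.356 kg of ice would need 0.356·334000 = 118904 J.
That's not enough to melt it all — equilibrium is at 0 °C with ice remaining.
m_melt = 14148 / L_f = 0.04236 kg.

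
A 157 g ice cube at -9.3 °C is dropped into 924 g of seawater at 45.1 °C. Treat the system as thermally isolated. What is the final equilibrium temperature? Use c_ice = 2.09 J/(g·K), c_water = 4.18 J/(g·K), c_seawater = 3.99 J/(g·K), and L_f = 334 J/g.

Setting the total heat transfer to zero:
warm ice to 0 °C: 157×2.09×(0 − (-9.3)) = 3051.6
  fusion: m_ice L_f = 157×334 = 52438
  warm the meltwater: 656.26 T
  seawater cools: 924×3.99×(T − 45.1) = 3686.8(T − 45.1)
4343 T = 166273 − 55490 = 110783
T ≈ 25.51 °C (positive, so assuming full melt was valid).

T_f ≈ 25.5 °C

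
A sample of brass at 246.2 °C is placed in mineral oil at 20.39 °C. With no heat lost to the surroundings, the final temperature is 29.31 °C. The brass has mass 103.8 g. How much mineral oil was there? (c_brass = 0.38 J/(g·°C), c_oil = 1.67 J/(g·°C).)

Heat gained plus heat lost sum to zero:
103.8×0.38×(29.31 − 246.2) + m×1.67×(29.31 − 20.39) = 0
14.9 m = 8555
m = 8555/14.9 ≈ 574.3 g

m ≈ 574 g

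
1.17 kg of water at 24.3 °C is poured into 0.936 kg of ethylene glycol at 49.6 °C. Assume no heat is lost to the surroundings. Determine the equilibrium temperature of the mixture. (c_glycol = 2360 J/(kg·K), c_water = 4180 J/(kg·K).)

T_f ≈ 32.2 °C

Set heat shed by the hot body equal to heat absorbed by the cold body:
0.936·2360·(49.6 − T) = 1.17·4180·(T − 24.3)
2209(49.6 − T) = 4890.6(T − 24.3)
7099.6 T = 228406  ⇒  T ≈ 32.17 °C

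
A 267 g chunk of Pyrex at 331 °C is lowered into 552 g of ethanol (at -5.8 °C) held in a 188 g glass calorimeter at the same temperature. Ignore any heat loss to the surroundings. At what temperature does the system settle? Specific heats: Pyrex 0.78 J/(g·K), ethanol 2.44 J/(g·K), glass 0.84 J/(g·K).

T_f ≈ 35.1 °C

Net heat exchanged in the isolated system is zero:
267×0.78×(T − 331) + 552×2.44×(T − (-5.8)) + 188×0.84×(T − (-5.8)) = 0
(208.26 + 1346.9 + 157.92) T = 208.26×331 + 1346.9×(-5.8) + 157.92×(-5.8)
T ≈ 35.15 °C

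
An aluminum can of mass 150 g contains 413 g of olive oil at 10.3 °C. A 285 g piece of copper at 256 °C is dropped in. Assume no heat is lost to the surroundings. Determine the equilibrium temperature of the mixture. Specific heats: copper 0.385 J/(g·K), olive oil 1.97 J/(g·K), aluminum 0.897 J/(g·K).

T_f ≈ 35.8 °C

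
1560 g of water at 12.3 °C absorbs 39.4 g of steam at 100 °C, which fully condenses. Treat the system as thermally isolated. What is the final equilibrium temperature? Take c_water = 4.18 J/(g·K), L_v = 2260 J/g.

T_f ≈ 27.8 °C

Net heat exchanged in the isolated system is zero:
latent heat released on condensation: 39.4×2260 = 89044
  condensate cools 100→T: 39.4×4.18×(T − 100) = 164.69(T − 100)
  original water: 6520.8(T − 12.3)
6685.5 T = 89044 + 16469 + 80206 = 185719
T ≈ 27.78 °C, under the boiling point, so the assumption holds.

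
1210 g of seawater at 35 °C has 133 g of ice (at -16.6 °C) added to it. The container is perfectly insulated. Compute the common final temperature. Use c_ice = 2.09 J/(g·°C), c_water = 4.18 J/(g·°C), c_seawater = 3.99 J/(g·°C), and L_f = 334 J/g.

Sum of m c ΔT and latent-heat terms is zero:
warm ice to 0 °C: 133·2.09·(0 − (-16.6)) = 4614.3
  fusion: m_ice L_f = 133·334 = 44422
  meltwater 0→T: 133·4.18·T = 555.94 T
  seawater: 4827.9(T − 35)
5383.8 T = 168977 − 49036 = 119940
T ≈ 22.28 °C (positive, so assuming full melt was valid).

T_f ≈ 22.3 °C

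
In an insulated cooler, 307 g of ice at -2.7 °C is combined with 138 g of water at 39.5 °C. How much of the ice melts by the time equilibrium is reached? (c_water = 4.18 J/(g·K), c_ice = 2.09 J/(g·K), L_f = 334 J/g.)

Cooling the water to 0 °C releases 138×4.18×39.5 = 22785 J.
Warming the ice to 0 °C takes 307×2.09×2.7 = 1732.4 J, leaving 21053 J for melting.
To melt every bit of ice: 307×334 = 102538 J.
Since 21053 < 102538 J, not all the ice melts; equilibrium is at 0 °C.
m_melted×334 = 21053  ⇒  m_melted ≈ 63.03 g.

m_melted ≈ 63 g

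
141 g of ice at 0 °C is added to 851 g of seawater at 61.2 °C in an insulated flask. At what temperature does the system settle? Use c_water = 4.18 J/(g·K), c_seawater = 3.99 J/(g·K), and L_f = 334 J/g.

Net heat exchanged in the isolated system is zero:
fusion: m_ice L_f = 141·334 = 47094
  meltwater 0→T: 141·4.18·T = 589.38 T
  seawater cools: 851·3.99·(T − 61.2) = 3395.5(T − 61.2)
3984.9 T = 207804 − 47094 = 160710
T ≈ 40.33 °C. Since T > 0 °C, the all-ice-melts assumption holds.

T_f ≈ 40.3 °C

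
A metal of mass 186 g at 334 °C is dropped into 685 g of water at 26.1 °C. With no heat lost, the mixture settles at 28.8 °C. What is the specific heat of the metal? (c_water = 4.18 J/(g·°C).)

c ≈ 0.136 J/(g·°C)

Net heat exchanged in the isolated system is zero:
186·c·(28.8 − 334) + 685·4.18·(28.8 − 26.1) = 0
-56767 c = -7730.9
c = -7730.9/-56767 ≈ 0.1362 J/(g·°C)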